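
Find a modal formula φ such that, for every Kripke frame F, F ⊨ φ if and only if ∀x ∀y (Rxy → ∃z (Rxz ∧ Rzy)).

A defining formula is □□s → □s (the C4 axiom).
Suppose □□s→□s is valid. Take Rxy and set V(s)={w : xR²w}. Then □□s at x, so □s at x, so s at y, i.e. ∃z(Rxz∧Rzy).

□□s → □s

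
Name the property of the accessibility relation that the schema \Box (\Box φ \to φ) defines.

shift-reflexivity: \forall x \forall y (Rxy \to Ryy)

Suppose □(□φ→φ) is valid. Take Rxy and set V(φ)={w : Ryw}. Then at y, □φ holds; since □(□φ→φ) at x, □φ→φ at y, so φ at y, i.e. Ryy.
Conversely, on a frame with shift-reflexivity the schema holds at every world under every valuation.
So the correspondent is shift-reflexivity.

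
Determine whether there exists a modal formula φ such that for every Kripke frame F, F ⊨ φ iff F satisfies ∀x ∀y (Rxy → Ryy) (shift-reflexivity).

Yes, by □(□p → p)

Yes: it is shift-reflexivity, defined by the T□ schema □(□p → p).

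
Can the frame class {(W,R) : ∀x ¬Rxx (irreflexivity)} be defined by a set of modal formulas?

No — not modally definable

If a class were modally definable it would be closed under surjective bounded morphisms (Goldblatt–Thomason).
The 2-cycle (worlds w0,w1 with w0→w1→w0) is irreflexive, and the map sending every world to a single reflexive point • is a surjective bounded morphism (forth: every edge maps to (•,•); back: every world has a successor). So any modal formula valid on the 2-cycle is also valid on the reflexive point, which is not irreflexive.
So the class is not modally definable.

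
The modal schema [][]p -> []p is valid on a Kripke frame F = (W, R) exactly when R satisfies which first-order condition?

density

Suppose □□p→□p is valid. Take Rxy and set V(p)={w : xR²w}. Then □□p at x, so □p at x, so p at y, i.e. ∃z(Rxz∧Rzy).
The converse is a direct semantic check.
So the correspondent is density.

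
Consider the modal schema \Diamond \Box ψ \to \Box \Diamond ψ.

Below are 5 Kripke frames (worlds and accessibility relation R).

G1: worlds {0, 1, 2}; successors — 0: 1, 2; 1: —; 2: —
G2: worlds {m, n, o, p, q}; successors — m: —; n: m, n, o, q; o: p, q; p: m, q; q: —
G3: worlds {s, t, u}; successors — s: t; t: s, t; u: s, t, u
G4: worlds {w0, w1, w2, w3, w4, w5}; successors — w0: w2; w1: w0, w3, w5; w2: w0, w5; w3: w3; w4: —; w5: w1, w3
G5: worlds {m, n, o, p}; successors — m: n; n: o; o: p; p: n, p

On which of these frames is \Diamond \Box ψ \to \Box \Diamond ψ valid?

The schema corresponds to convergence: \forall x \forall y \forall z (Rxy \wedge Rxz \to \exists w (Ryw \wedge Rzw)).
G1: fails — R01 and R01 but 1 and 1 have no common successor.
G2: fails — Rnn and Rnq but n and q have no common successor.
G3: holds.
G4: fails — Rw1w5 and Rw1w0 but w5 and w0 have no common successor.
G5: fails — Rpn and Rpp but n and p have no common successor.
Valid on: G3.

G3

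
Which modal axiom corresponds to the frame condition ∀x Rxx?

A defining formula is □ψ → ψ (the T axiom).
Suppose □ψ→ψ is valid. At any x set V(ψ)={w : Rxw}. Then □ψ holds at x, so ψ holds at x, i.e. Rxx.

□ψ → ψ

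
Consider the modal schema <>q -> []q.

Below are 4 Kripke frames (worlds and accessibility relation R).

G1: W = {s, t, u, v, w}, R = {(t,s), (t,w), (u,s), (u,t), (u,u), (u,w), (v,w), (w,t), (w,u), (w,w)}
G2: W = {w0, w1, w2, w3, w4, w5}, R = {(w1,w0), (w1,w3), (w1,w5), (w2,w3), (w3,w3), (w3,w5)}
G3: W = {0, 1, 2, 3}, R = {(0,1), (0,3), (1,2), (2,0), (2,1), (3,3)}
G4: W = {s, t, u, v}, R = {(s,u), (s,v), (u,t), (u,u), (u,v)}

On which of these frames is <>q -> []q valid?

none

This is the axiom for partial functionality; its first-order frame correspondent is forall x forall y forall z (Rxy & Rxz -> y = z).
G1: fails — t sees both s and w.
G2: fails — w1 sees both w0 and w3.
G3: fails — 0 sees both 1 and 3.
G4: fails — s sees both u and v.
Valid on no frame.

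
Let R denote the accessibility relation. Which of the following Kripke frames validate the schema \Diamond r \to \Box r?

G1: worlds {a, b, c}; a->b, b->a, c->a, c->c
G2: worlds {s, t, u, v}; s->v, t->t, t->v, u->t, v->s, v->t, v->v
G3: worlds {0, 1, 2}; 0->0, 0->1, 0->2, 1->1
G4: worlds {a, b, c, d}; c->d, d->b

This is the axiom for partial functionality; its first-order frame correspondent is \forall x \forall y \forall z (Rxy \wedge Rxz \to y = z).
G1: fails — c sees both a and c.
G2: fails — t sees both t and v.
G3: fails — 0 sees both 0 and 1.
G4: ✓.
Valid on: G4.

G4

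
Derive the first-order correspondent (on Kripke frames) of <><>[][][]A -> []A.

forall x forall y forall z ((x R^2 y & xRz) -> exists w (y R^3 w & z = w))

This is a Sahlqvist (Geach-type) schema ◇^2□^3A → □^1◇^0A.
Minimal-valuation argument: fix x; take any y with xR^2y and any z with xR^1z. Set V(A) to the set of worlds R-reachable from y in exactly 3 steps. Then □^3A holds at y, so the antecedent holds at x; validity forces ◇^0A at z, giving a w with zR^0w and yR^3w.
First-order correspondent: forall x forall y forall z ((x R^2 y & xRz) -> exists w (y R^3 w & z = w)).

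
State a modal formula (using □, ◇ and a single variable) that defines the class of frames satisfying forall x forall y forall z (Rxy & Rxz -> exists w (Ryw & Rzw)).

A defining formula is ◇□q → □◇q (the .2 axiom).

◇□q → □◇q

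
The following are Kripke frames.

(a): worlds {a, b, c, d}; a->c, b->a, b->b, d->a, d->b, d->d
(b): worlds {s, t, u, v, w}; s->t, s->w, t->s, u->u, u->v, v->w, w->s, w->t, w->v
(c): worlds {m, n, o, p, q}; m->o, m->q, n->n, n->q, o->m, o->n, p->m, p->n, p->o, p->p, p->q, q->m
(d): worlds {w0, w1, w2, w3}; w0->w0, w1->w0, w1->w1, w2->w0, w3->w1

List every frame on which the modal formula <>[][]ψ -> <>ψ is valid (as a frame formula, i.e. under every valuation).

(b), (c), (d)

This is the axiom for a generalized confluence (Geach) condition; its first-order frame correspondent is forall x forall y (xRy -> exists w (y R^2 w & xRw)).
(a): fails — aRc but no w with cR²w and aRw.
(b): condition met.
(c): condition met.
(d): condition met.
Valid on: (b), (c), (d).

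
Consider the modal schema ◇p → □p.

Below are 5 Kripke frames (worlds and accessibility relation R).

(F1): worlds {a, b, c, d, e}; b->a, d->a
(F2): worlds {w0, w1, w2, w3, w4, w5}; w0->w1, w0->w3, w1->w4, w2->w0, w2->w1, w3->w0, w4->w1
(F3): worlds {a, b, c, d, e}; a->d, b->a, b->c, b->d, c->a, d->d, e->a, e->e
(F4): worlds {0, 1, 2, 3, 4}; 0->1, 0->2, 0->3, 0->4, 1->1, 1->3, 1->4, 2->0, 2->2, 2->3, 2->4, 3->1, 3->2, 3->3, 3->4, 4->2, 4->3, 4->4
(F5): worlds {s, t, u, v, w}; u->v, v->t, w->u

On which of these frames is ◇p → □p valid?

(F1), (F5)

This is the axiom for partial functionality; its first-order frame correspondent is ∀x ∀y ∀z (Rxy ∧ Rxz → y = z).
(F1): satisfies the condition.
(F2): fails — w0 sees both w1 and w3.
(F3): fails — b sees both a and c.
(F4): fails — 0 sees both 1 and 2.
(F5): satisfies the condition.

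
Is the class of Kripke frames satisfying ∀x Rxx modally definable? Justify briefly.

Yes — defined by □q → q

The condition is reflexivity. A defining modal formula is □q → q.
Suppose □q→q is valid. At any x set V(q)={w : Rxw}. Then □q holds at x, so q holds at x, i.e. Rxx.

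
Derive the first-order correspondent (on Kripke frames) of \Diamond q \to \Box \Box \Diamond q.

This is a Sahlqvist (Geach-type) schema ◇^1□^0q → □^2◇^1q.
First-order correspondent: \forall x \forall y \forall z ((xRy \wedge x R^2 z) \to \exists w (y = w \wedge zRw)).

\forall x \forall y \forall z ((xRy \wedge x R^2 z) \to \exists w (y = w \wedge zRw))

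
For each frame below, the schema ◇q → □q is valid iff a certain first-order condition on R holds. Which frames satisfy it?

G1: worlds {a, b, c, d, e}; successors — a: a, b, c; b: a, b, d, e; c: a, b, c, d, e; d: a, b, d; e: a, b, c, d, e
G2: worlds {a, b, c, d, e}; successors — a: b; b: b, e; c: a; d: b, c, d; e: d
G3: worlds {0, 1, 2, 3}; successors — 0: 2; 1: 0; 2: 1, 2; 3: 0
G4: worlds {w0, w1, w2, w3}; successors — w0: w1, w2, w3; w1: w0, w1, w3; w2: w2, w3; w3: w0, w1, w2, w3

none

The schema corresponds to partial functionality: ∀x ∀y ∀z (Rxy ∧ Rxz → y = z).
G1: fails — a sees both a and b.
G2: fails — b sees both b and e.
G3: fails — 2 sees both 1 and 2.
G4: fails — w0 sees both w1 and w2.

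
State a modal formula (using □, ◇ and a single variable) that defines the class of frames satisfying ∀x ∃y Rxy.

A defining formula is □r → ◇r (the D axiom).
Suppose □r→◇r is valid. At any x set V(r)=W. Then □r at x, so ◇r at x, so x has a successor.

□r → ◇r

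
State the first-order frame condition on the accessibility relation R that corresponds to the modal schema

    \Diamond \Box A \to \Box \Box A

This is a Sahlqvist (Geach-type) schema ◇^1□^1A → □^2◇^0A.
First-order correspondent: \forall x \forall y \forall z ((xRy \wedge x R^2 z) \to \exists w (yRw \wedge z = w)).

\forall x \forall y \forall z ((xRy \wedge x R^2 z) \to \exists w (yRw \wedge z = w))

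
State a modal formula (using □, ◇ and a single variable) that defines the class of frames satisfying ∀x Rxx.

This is reflexivity; the standard corresponding axiom is T: □p → p.
Suppose □p→p is valid. At any x set V(p)={w : Rxw}. Then □p holds at x, so p holds at x, i.e. Rxx.

□p → p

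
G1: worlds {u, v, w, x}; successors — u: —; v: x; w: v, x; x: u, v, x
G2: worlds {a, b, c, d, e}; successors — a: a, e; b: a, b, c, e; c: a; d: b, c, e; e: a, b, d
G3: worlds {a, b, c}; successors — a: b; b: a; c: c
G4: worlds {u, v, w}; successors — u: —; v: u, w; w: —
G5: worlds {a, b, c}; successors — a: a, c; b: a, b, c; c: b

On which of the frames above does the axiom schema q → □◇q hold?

This is the axiom for symmetry; its first-order frame correspondent is ∀x ∀y (Rxy → Ryx).
G1: fails — Rwx but not Rxw.
G2: fails — Rbc but not Rcb.
G3: condition met.
G4: fails — Rvu but not Ruv.
G5: fails — Rba but not Rab.
Valid on: G3.

G3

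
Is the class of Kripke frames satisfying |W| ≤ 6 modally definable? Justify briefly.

Not modally definable

Modal frame validity is preserved under disjoint unions.
Any modal formula valid on each of 7 disjoint one-world frames is valid on their disjoint union (validity is preserved under disjoint unions). Each one-world frame has |W|=1≤6, but the union has |W|=7.
So the class is not modally definable.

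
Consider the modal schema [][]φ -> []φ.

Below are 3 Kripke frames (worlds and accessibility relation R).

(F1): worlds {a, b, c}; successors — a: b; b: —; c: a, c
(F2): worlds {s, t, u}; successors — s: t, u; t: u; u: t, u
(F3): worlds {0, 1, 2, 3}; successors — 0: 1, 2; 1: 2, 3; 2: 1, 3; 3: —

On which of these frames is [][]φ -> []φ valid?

(F2)

This is the axiom for density; its first-order frame correspondent is forall x forall y (Rxy -> exists z (Rxz & Rzy)).
(F1): fails — Rab but no z with Raz and Rzb.
(F2): ✓.
(F3): fails — R12 but no z with R1z and Rz2.
Valid on: (F2).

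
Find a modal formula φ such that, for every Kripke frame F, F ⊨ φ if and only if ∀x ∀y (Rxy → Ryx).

s → □◇s

A defining formula is s → □◇s (the B axiom).
Suppose s→□◇s is valid. Take Rxy and set V(s)={x}. Then s at x, so □◇s at x, so ◇s at y, so some z with Ryz has s; z=x, i.e. Ryx.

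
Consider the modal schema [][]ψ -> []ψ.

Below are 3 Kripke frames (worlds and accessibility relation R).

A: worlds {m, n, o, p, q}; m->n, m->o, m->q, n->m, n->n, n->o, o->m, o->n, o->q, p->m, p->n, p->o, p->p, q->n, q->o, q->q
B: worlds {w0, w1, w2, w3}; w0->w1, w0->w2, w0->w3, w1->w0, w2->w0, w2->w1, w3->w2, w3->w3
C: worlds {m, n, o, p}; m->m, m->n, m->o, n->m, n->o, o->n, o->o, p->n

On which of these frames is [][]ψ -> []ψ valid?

This is the axiom for density; its first-order frame correspondent is forall x forall y (Rxy -> exists z (Rxz & Rzy)).
A: holds.
B: fails — Rw1w0 but no z with Rw1z and Rzw0.
C: fails — Rpn but no z with Rpz and Rzn.
Valid on: A.

A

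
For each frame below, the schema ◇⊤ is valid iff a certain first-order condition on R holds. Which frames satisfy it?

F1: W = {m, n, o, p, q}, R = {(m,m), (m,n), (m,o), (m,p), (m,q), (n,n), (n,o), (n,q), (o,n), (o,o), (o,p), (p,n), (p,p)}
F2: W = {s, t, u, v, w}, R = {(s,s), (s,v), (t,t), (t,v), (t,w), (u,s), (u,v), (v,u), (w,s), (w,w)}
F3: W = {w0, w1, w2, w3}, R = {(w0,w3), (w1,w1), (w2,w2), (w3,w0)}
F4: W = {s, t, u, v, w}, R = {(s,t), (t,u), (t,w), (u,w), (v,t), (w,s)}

F2, F3, F4

The schema corresponds to seriality: ∀x ∃y Rxy.
F1: fails — world q has no successor.
F2: satisfies the condition.
F3: satisfies the condition.
F4: satisfies the condition.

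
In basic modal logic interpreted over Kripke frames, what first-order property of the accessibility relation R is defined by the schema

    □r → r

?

Suppose □r→r is valid. At any x set V(r)={w : Rxw}. Then □r holds at x, so r holds at x, i.e. Rxx.
The converse is a direct semantic check.
Frame condition: ∀x Rxx.

Reflexivity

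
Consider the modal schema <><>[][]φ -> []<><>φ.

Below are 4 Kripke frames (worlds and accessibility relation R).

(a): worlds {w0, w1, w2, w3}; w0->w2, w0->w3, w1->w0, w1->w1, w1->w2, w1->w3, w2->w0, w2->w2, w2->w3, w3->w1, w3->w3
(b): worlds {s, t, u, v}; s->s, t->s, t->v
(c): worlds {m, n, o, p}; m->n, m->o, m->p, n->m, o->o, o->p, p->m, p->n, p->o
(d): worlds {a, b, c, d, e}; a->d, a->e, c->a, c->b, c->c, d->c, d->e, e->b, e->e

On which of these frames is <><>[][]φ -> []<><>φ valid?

(a), (c)

The schema corresponds to a generalized confluence (Geach) condition: forall x forall y forall z ((x R^2 y & xRz) -> exists w (y R^2 w & z R^2 w)).
(a): ✓.
(b): fails — tR²s, tRv but no w with sR²w and vR²w.
(c): ✓.
(d): fails — aR²b, aRd but no w with bR²w and dR²w.
Valid on: (a), (c).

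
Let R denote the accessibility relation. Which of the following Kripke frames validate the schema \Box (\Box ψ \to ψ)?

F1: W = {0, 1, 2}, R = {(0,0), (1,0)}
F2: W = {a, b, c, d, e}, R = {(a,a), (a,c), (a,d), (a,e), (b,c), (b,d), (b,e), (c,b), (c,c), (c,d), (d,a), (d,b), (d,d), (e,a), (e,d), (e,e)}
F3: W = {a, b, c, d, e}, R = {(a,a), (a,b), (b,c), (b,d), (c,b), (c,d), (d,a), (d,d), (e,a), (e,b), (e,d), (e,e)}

F1

Frame correspondent (Sahlqvist): \forall x \forall y (Rxy \to Ryy) — i.e. shift-reflexivity.
F1: satisfies the condition.
F2: fails — Rcb but not Rbb.
F3: fails — Rbc but not Rcc.
Valid on: F1.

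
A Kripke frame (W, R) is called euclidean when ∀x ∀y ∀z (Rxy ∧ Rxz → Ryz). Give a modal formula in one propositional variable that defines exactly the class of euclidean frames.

◇q → □◇q

A defining formula is ◇q → □◇q (the 5 axiom).
Suppose ◇q→□◇q is valid. Take Rxy, Rxz and set V(q)={y}. Then ◇q at x, so □◇q at x, so ◇q at z, so some w with Rzw has q; w=y, i.e. Rzy. By symmetry of the argument, Ryz.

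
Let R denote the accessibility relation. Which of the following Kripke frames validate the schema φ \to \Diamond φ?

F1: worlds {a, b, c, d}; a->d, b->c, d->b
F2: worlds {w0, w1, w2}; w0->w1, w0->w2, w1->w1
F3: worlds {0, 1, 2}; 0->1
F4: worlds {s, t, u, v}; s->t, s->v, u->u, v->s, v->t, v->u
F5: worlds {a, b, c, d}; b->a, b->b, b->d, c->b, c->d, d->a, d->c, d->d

none

This is the axiom for reflexivity; its first-order frame correspondent is \forall x Rxx.
F1: fails — world a does not see itself.
F2: fails — world w0 does not see itself.
F3: fails — world 0 does not see itself.
F4: fails — world s does not see itself.
F5: fails — world a does not see itself.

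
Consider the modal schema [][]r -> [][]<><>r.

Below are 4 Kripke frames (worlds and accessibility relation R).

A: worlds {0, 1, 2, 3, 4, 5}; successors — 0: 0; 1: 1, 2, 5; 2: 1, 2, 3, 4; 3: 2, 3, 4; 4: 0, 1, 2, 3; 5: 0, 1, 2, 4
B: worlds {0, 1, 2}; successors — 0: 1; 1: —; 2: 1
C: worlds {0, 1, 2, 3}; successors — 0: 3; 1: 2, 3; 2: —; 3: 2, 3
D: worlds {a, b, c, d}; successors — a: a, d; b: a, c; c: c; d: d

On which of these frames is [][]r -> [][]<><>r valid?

The schema corresponds to a generalized confluence (Geach) condition: forall x forall z (x R^2 z -> exists w (x R^2 w & z R^2 w)).
A: satisfies the condition.
B: satisfies the condition.
C: fails — 0R²2 but no w with 0R²w and 2R²w.
D: satisfies the condition.

A, B, D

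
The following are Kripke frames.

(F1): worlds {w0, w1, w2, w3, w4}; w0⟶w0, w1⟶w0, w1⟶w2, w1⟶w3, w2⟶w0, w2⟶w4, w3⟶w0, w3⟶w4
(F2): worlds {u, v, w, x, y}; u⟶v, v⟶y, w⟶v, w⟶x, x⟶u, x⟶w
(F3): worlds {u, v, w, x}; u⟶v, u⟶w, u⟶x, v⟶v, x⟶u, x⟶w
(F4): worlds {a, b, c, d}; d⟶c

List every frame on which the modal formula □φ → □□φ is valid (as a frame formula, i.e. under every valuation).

(F4)

The schema corresponds to transitivity: ∀x ∀y ∀z (Rxy ∧ Ryz → Rxz).
(F1): fails — Rw1w2 and Rw2w4 but not Rw1w4.
(F2): fails — Ruv and Rvy but not Ruy.
(F3): fails — Rxu and Ruv but not Rxv.
(F4): ✓.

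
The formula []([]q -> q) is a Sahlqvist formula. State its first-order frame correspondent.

Shift-reflexivity

Suppose □(□q→q) is valid. Take Rxy and set V(q)={w : Ryw}. Then at y, □q holds; since □(□q→q) at x, □q→q at y, so q at y, i.e. Ryy.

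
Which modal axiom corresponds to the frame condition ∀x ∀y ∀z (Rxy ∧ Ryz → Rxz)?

□r → □□r

This is transitivity; the standard corresponding axiom is 4: □r → □□r.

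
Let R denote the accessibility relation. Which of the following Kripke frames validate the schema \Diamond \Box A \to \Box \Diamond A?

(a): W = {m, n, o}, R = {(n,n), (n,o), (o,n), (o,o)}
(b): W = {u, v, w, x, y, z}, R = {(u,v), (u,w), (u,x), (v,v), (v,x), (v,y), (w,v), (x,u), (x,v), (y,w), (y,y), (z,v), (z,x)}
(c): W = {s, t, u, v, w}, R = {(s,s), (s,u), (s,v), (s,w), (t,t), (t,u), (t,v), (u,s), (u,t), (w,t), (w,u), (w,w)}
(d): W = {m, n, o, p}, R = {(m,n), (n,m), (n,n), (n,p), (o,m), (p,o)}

(a)

The schema corresponds to convergence: \forall x \forall y \forall z (Rxy \wedge Rxz \to \exists w (Ryw \wedge Rzw)).
(a): holds.
(b): fails — Rvx and Rvy but x and y have no common successor.
(c): fails — Rsv and Rsv but v and v have no common successor.
(d): fails — Rnn and Rnp but n and p have no common successor.
Valid on: (a).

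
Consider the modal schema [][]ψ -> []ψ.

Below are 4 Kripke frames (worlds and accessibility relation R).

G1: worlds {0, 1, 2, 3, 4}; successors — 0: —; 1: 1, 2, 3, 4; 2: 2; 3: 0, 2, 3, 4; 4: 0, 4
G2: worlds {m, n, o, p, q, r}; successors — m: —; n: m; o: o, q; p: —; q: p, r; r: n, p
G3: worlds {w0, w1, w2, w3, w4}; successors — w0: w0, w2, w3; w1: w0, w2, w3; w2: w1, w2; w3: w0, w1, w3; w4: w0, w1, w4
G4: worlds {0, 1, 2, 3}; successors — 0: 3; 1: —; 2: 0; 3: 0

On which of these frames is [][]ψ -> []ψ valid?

This is the axiom for density; its first-order frame correspondent is forall x forall y (Rxy -> exists z (Rxz & Rzy)).
G1: condition met.
G2: fails — Rrn but no z with Rrz and Rzn.
G3: condition met.
G4: fails — R30 but no z with R3z and Rz0.

G1, G3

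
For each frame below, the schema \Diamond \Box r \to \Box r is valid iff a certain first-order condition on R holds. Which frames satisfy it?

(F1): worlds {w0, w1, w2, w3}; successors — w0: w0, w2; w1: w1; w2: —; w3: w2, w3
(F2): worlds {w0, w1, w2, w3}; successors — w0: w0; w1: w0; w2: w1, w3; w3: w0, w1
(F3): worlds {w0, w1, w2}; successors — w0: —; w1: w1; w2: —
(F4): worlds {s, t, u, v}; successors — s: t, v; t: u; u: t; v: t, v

(F3)

The schema corresponds to the Euclidean property: \forall x \forall y \forall z (Rxy \wedge Rxz \to Ryz).
(F1): fails — Rw0w2 and Rw0w2 but not Rw2w2.
(F2): fails — Rw2w1 and Rw2w1 but not Rw1w1.
(F3): satisfies the condition.
(F4): fails — Rst and Rsv but not Rtv.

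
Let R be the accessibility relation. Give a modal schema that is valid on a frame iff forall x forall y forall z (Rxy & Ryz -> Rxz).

This is transitivity; the standard corresponding axiom is 4: □ψ → □□ψ.

□ψ → □□ψ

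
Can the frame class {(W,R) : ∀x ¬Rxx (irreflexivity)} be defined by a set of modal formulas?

If a class were modally definable it would be closed under surjective bounded morphisms (Goldblatt–Thomason).
The 4-cycle (worlds 0,1,2,3 with 0→1→2→3→0) is irreflexive, and the map sending every world to a single reflexive point • is a surjective bounded morphism (forth: every edge maps to (•,•); back: every world has a successor). So any modal formula valid on the 4-cycle is also valid on the reflexive point, which is not irreflexive.
So the class is not modally definable.

Not modally definable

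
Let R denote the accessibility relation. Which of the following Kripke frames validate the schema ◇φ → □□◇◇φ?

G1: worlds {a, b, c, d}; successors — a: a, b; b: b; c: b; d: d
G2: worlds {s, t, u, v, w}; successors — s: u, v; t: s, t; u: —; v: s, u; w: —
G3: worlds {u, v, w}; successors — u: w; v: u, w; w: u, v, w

G3

Frame correspondent (Sahlqvist): ∀x ∀y ∀z ((xRy ∧ xR²z) → ∃w (y = w ∧ zR²w)) — i.e. a generalized confluence (Geach) condition.
G1: fails — aRa, aR²b but no w with a=w and bR²w.
G2: fails — sRu, sR²u but no w* with u=w* and uR²w*.
G3: holds.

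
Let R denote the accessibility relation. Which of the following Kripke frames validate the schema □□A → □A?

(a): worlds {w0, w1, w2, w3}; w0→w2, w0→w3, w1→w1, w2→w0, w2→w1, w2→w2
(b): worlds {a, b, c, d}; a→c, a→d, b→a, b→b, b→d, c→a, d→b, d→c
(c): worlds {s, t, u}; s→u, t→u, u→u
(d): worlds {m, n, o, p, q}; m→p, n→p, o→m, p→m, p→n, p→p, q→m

Frame correspondent (Sahlqvist): ∀x ∀y (Rxy → ∃z (Rxz ∧ Rzy)) — i.e. density.
(a): fails — Rw0w3 but no z with Rw0z and Rzw3.
(b): fails — Rdc but no z with Rdz and Rzc.
(c): satisfies the condition.
(d): fails — Rom but no z with Roz and Rzm.
Valid on: (c).

(c)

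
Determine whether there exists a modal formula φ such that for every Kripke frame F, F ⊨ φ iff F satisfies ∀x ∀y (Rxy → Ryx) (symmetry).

The condition is symmetry. A defining modal formula is p → □◇p.
Suppose p→□◇p is valid. Take Rxy and set V(p)={x}. Then p at x, so □◇p at x, so ◇p at y, so some z with Ryz has p; z=x, i.e. Ryx.

Yes — defined by p → □◇p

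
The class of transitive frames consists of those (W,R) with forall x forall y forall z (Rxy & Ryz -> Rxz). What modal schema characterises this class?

□q → □□q

The condition is transitivity. The 4 schema □q → □□q defines it.
Suppose □q→□□q is valid. Take Rxy, Ryz and set V(q)={w : Rxw}. Then □q at x, so □□q at x, so □q at y, so q at z, i.e. Rxz.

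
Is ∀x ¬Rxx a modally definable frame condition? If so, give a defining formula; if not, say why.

Any modally definable frame class is closed under surjective bounded morphisms.
The 4-cycle (worlds w0,w1,w2,w3 with w0→w1→w2→w3→w0) is irreflexive, and the map sending every world to a single reflexive point • is a surjective bounded morphism (forth: every edge maps to (•,•); back: every world has a successor). So any modal formula valid on the 4-cycle is also valid on the reflexive point, which is not irreflexive.
So the class is not modally definable.

Not modally definable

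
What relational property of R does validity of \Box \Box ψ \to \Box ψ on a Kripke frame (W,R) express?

Suppose □□ψ→□ψ is valid. Take Rxy and set V(ψ)={w : xR²w}. Then □□ψ at x, so □ψ at x, so ψ at y, i.e. ∃z(Rxz∧Rzy).
The converse is a direct semantic check.
So the correspondent is density.

density: \forall x \forall y (Rxy \to \exists z (Rxz \wedge Rzy))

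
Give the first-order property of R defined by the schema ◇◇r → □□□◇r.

∀x ∀y ∀z ((xR²y ∧ xR³z) → ∃w (y = w ∧ zRw))

This is a Sahlqvist (Geach-type) schema ◇^2□^0r → □^3◇^1r.
Minimal-valuation argument: fix x; take any y with xR^2y and any z with xR^3z. Set V(r) to the set of worlds R-reachable from y in exactly 0 steps. Then □^0r holds at y, so the antecedent holds at x; validity forces ◇^1r at z, giving a w with zR^1w and yR^0w.
First-order correspondent: ∀x ∀y ∀z ((xR²y ∧ xR³z) → ∃w (y = w ∧ zRw)).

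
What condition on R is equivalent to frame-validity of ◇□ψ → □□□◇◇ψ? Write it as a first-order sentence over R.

This is a Sahlqvist (Geach-type) schema ◇^1□^1ψ → □^3◇^2ψ.
Minimal-valuation argument: fix x; take any y with xR^1y and any z with xR^3z. Set V(ψ) to the set of worlds R-reachable from y in exactly 1 step. Then □^1ψ holds at y, so the antecedent holds at x; validity forces ◇^2ψ at z, giving a w with zR^2w and yR^1w.
First-order correspondent: ∀x ∀y ∀z ((xRy ∧ xR³z) → ∃w (yRw ∧ zR²w)).

∀x ∀y ∀z ((xRy ∧ xR³z) → ∃w (yRw ∧ zR²w))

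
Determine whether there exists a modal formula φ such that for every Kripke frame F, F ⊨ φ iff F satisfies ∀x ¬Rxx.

No — not modally definable

If a class were modally definable it would be closed under surjective bounded morphisms (Goldblatt–Thomason).
The 3-cycle (worlds w0,w1,w2 with w0→w1→w2→w0) is irreflexive, and the map sending every world to a single reflexive point • is a surjective bounded morphism (forth: every edge maps to (•,•); back: every world has a successor). So any modal formula valid on the 3-cycle is also valid on the reflexive point, which is not irreflexive.
So the class is not modally definable.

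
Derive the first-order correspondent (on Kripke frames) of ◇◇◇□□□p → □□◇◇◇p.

This is a Sahlqvist (Geach-type) schema ◇^3□^3p → □^2◇^3p.
Minimal-valuation argument: fix x; take any y with xR^3y and any z with xR^2z. Set V(p) to the set of worlds R-reachable from y in exactly 3 steps. Then □^3p holds at y, so the antecedent holds at x; validity forces ◇^3p at z, giving a w with zR^3w and yR^3w.
First-order correspondent: ∀x ∀y ∀z ((xR³y ∧ xR²z) → ∃w (yR³w ∧ zR³w)).

∀x ∀y ∀z ((xR³y ∧ xR²z) → ∃w (yR³w ∧ zR³w))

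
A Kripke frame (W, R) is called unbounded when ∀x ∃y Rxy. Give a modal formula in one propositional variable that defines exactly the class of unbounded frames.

□q → ◇q

This is seriality; the standard corresponding axiom is D: □q → ◇q.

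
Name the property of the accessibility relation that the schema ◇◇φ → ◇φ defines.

This is frame-equivalent to □φ → □□φ (substitute ¬φ for φ and contrapose).
Suppose □φ→□□φ is valid. Take Rxy, Ryz and set V(φ)={w : Rxw}. Then □φ at x, so □□φ at x, so □φ at y, so φ at z, i.e. Rxz.

transitivity: ∀x ∀y ∀z (Rxy ∧ Ryz → Rxz)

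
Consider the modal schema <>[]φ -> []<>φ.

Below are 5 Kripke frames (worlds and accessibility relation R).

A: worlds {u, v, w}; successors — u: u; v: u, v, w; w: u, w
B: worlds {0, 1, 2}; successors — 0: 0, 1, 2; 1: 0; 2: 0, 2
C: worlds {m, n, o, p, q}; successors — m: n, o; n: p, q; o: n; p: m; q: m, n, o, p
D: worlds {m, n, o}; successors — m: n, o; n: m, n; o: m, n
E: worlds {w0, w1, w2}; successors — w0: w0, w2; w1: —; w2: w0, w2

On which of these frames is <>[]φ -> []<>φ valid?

A, B, D, E

This is the axiom for convergence; its first-order frame correspondent is forall x forall y forall z (Rxy & Rxz -> exists w (Ryw & Rzw)).
A: ✓.
B: ✓.
C: fails — Rmo and Rmn but o and n have no common successor.
D: ✓.
E: ✓.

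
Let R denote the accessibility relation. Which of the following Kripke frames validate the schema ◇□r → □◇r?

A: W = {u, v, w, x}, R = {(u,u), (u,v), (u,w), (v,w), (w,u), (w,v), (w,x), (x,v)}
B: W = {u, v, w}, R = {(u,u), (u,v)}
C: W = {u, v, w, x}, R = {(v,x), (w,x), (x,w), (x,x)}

C

This is the axiom for convergence; its first-order frame correspondent is ∀x ∀y ∀z (Rxy ∧ Rxz → ∃w (Ryw ∧ Rzw)).
A: fails — Ruv and Ruw but v and w have no common successor.
B: fails — Ruv and Ruv but v and v have no common successor.
C: satisfies the condition.
Valid on: C.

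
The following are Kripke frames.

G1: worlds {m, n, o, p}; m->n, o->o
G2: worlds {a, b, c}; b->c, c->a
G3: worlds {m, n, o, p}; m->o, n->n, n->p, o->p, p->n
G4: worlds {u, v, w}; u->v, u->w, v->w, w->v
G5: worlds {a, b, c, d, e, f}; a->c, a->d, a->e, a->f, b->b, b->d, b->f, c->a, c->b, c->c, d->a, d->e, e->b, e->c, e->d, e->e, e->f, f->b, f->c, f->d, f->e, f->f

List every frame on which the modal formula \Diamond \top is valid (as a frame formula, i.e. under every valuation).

G3, G4, G5

This is the axiom for seriality; its first-order frame correspondent is \forall x \exists y Rxy.
G1: fails — world n has no successor.
G2: fails — world a has no successor.
G3: ✓.
G4: ✓.
G5: ✓.
Valid on: G3, G4, G5.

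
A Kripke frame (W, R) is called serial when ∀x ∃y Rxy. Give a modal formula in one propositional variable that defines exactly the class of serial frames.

The condition is seriality. The D schema □q → ◇q defines it.
Suppose □q→◇q is valid. At any x set V(q)=W. Then □q at x, so ◇q at x, so x has a successor.

□q → ◇q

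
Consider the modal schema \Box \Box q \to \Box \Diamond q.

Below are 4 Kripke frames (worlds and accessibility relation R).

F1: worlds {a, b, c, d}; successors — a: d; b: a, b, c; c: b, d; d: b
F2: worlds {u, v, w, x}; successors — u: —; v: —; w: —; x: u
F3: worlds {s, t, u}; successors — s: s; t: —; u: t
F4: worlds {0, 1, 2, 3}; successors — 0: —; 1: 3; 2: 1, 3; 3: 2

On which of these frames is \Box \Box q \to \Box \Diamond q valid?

F1, F4

Frame correspondent (Sahlqvist): \forall x \forall z (xRz \to \exists w (x R^2 w \wedge zRw)) — i.e. a generalized confluence (Geach) condition.
F1: ✓.
F2: fails — xRu but no t with xR²t and uRt.
F3: fails — uRt but no w with uR²w and tRw.
F4: ✓.
Valid on: F1, F4.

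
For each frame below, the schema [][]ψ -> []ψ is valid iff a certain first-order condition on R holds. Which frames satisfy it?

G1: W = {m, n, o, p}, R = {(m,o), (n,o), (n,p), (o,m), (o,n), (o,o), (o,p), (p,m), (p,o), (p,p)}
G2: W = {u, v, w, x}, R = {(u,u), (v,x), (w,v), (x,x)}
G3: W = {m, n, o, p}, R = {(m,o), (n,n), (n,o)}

G1

Frame correspondent (Sahlqvist): forall x forall y (Rxy -> exists z (Rxz & Rzy)) — i.e. density.
G1: ✓.
G2: fails — Rwv but no z with Rwz and Rzv.
G3: fails — Rmo but no z with Rmz and Rzo.
Valid on: G1.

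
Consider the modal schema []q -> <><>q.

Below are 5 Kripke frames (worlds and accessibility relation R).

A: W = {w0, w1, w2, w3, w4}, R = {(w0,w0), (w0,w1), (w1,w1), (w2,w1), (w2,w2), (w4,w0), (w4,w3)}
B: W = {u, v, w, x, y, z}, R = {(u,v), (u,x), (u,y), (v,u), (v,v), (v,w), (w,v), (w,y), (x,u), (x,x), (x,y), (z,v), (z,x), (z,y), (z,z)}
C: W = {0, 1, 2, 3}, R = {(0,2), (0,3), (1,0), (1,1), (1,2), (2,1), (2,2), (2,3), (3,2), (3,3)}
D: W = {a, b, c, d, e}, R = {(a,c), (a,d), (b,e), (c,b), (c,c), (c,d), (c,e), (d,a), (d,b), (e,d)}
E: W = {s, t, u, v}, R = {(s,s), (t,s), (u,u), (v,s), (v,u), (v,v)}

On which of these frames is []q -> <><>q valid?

C, E

The schema corresponds to a generalized confluence (Geach) condition: forall x exists w (xRw & x R^2 w).
A: fails — at w3 but no w with w3Rw and w3R²w.
B: fails — at y but no t with yRt and yR²t.
C: holds.
D: fails — at b but no w with bRw and bR²w.
E: holds.
Valid on: C, E.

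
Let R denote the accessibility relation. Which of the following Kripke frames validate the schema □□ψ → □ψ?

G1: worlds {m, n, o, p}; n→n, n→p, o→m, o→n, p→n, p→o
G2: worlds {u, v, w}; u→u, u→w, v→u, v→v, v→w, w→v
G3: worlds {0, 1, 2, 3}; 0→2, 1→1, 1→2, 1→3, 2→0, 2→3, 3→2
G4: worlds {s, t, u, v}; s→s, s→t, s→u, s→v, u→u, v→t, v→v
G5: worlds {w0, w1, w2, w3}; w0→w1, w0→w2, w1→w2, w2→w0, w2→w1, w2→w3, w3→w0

Frame correspondent (Sahlqvist): ∀x ∀y (Rxy → ∃z (Rxz ∧ Rzy)) — i.e. density.
G1: fails — Rom but no z with Roz and Rzm.
G2: holds.
G3: fails — R32 but no z with R3z and Rz2.
G4: holds.
G5: fails — Rw1w2 but no z with Rw1z and Rzw2.
Valid on: G2, G4.

G2, G4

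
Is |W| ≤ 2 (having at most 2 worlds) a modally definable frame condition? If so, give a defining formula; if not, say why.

If a class were modally definable it would be closed under disjoint unions (Goldblatt–Thomason).
Any modal formula valid on each of 3 disjoint one-world frames is valid on their disjoint union (validity is preserved under disjoint unions). Each one-world frame has |W|=1≤2, but the union has |W|=3.
So the class is not modally definable.

No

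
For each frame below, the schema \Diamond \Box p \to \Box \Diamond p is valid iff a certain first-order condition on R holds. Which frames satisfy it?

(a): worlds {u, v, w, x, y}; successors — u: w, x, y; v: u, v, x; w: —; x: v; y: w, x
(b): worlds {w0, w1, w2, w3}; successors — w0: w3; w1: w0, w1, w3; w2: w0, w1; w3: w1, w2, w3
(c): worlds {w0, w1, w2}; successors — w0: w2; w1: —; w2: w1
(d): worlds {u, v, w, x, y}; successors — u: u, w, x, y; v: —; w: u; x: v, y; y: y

This is the axiom for convergence; its first-order frame correspondent is \forall x \forall y \forall z (Rxy \wedge Rxz \to \exists w (Ryw \wedge Rzw)).
(a): fails — Ruw and Ruw but w and w have no common successor.
(b): condition met.
(c): fails — Rw2w1 and Rw2w1 but w1 and w1 have no common successor.
(d): fails — Ruw and Rux but w and x have no common successor.

(b)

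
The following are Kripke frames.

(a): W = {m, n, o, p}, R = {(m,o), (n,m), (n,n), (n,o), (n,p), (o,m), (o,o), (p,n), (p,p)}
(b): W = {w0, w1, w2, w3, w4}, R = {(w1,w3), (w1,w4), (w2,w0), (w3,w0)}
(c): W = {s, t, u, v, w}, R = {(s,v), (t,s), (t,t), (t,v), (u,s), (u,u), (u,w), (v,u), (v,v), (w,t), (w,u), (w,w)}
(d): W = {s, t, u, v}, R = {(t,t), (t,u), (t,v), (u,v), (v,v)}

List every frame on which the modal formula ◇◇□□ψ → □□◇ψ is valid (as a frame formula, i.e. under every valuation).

The schema corresponds to a generalized confluence (Geach) condition: ∀x ∀y ∀z ((xR²y ∧ xR²z) → ∃w (yR²w ∧ zRw)).
(a): fails — nR²m, nR²p but no w with mR²w and pRw.
(b): fails — w1R²w0, w1R²w0 but no w with w0R²w and w0Rw.
(c): condition met.
(d): condition met.
Valid on: (c), (d).

(c), (d)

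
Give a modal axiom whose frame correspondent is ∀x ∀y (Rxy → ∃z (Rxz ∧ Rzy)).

□□p → □p

This is density; the standard corresponding axiom is C4: □□p → □p.
Suppose □□p→□p is valid. Take Rxy and set V(p)={w : xR²w}. Then □□p at x, so □p at x, so p at y, i.e. ∃z(Rxz∧Rzy).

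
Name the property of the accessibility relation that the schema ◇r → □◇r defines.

This is the 5 axiom.
Its frame correspondent is the Euclidean property — ∀x ∀y ∀z (Rxy ∧ Rxz → Ryz).

the Euclidean property: ∀x ∀y ∀z (Rxy ∧ Rxz → Ryz)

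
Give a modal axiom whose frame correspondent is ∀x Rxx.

□r → r

This is reflexivity; the standard corresponding axiom is T: □r → r.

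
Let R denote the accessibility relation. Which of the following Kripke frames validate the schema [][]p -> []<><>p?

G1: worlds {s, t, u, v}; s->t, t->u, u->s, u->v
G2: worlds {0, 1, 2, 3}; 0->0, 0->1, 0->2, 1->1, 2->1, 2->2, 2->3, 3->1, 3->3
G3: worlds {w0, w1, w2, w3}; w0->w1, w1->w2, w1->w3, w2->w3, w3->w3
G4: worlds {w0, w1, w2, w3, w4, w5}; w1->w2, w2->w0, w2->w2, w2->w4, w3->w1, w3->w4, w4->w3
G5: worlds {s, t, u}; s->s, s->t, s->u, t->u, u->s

Frame correspondent (Sahlqvist): forall x forall z (xRz -> exists w (x R^2 w & z R^2 w)) — i.e. a generalized confluence (Geach) condition.
G1: fails — sRt but no w with sR²w and tR²w.
G2: ✓.
G3: ✓.
G4: fails — w2Rw0 but no w with w2R²w and w0R²w.
G5: ✓.

G2, G3, G5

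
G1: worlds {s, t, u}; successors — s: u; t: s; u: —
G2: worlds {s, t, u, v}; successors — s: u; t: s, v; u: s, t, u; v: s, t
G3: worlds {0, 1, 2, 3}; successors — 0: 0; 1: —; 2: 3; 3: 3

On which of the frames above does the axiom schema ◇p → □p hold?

The schema corresponds to partial functionality: ∀x ∀y ∀z (Rxy ∧ Rxz → y = z).
G1: satisfies the condition.
G2: fails — t sees both s and v.
G3: satisfies the condition.
Valid on: G1, G3.

G1, G3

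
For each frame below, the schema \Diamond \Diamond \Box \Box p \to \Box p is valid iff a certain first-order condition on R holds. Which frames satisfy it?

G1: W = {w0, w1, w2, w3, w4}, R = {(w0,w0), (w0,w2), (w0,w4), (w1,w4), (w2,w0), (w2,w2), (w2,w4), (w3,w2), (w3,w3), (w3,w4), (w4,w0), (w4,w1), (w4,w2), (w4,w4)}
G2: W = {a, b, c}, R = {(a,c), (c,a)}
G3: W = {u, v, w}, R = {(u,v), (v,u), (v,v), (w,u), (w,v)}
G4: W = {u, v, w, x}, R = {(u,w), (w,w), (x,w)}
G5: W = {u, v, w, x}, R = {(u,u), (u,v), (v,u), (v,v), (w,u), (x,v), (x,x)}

G3, G4

Frame correspondent (Sahlqvist): \forall x \forall y \forall z ((x R^2 y \wedge xRz) \to \exists w (y R^2 w \wedge z = w)) — i.e. a generalized confluence (Geach) condition.
G1: fails — w3R²w0, w3Rw3 but no w with w0R²w and w3=w.
G2: fails — aR²a, aRc but no w with aR²w and c=w.
G3: satisfies the condition.
G4: satisfies the condition.
G5: fails — xR²u, xRx but no t with uR²t and x=t.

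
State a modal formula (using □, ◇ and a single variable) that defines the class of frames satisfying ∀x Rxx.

□ψ → ψ

The condition is reflexivity. The T schema □ψ → ψ defines it.
Suppose □ψ→ψ is valid. At any x set V(ψ)={w : Rxw}. Then □ψ holds at x, so ψ holds at x, i.e. Rxx.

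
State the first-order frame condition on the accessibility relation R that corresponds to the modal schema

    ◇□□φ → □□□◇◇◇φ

This is a Sahlqvist (Geach-type) schema ◇^1□^2φ → □^3◇^3φ.
First-order correspondent: ∀x ∀y ∀z ((xRy ∧ xR³z) → ∃w (yR²w ∧ zR³w)).

∀x ∀y ∀z ((xRy ∧ xR³z) → ∃w (yR²w ∧ zR³w))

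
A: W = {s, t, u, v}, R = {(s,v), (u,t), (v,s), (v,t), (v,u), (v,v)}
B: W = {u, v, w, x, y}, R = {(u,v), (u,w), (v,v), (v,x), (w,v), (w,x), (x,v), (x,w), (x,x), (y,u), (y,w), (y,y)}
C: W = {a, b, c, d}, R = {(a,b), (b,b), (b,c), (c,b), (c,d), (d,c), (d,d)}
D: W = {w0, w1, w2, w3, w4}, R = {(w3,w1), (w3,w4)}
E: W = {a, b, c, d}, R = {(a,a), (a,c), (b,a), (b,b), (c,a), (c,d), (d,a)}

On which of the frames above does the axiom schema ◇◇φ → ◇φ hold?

D

This is the axiom for transitivity; its first-order frame correspondent is ∀x ∀y ∀z (Rxy ∧ Ryz → Rxz).
A: fails — Rsv and Rvt but not Rst.
B: fails — Ruv and Rvx but not Rux.
C: fails — Rbc and Rcd but not Rbd.
D: ✓.
E: fails — Rba and Rac but not Rbc.
Valid on: D.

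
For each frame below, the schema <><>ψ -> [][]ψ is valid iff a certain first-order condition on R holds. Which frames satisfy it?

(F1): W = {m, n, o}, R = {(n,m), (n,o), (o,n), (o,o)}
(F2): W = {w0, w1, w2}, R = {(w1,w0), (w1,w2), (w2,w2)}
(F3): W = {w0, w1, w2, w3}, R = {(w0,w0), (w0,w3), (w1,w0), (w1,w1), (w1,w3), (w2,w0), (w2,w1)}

(F2)

Frame correspondent (Sahlqvist): forall x forall y forall z ((x R^2 y & x R^2 z) -> exists w (y = w & z = w)) — i.e. a generalized confluence (Geach) condition.
(F1): fails — nR²n, nR²o but n ≠ o.
(F2): condition met.
(F3): fails — w0R²w0, w0R²w3 but w0 ≠ w3.
Valid on: (F2).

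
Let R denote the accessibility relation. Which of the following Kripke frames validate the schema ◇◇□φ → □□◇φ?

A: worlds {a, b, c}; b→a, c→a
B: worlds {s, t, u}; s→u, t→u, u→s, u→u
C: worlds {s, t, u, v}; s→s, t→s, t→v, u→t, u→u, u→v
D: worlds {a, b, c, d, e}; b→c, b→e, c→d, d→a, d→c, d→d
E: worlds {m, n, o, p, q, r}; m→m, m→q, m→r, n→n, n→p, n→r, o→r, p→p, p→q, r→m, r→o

A, B

Frame correspondent (Sahlqvist): ∀x ∀y ∀z ((xR²y ∧ xR²z) → ∃w (yRw ∧ zRw)) — i.e. a generalized confluence (Geach) condition.
A: condition met.
B: condition met.
C: fails — uR²s, uR²u but no w with sRw and uRw.
D: fails — cR²a, cR²a but no w with aRw and aRw.
E: fails — mR²m, mR²q but no w with mRw and qRw.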